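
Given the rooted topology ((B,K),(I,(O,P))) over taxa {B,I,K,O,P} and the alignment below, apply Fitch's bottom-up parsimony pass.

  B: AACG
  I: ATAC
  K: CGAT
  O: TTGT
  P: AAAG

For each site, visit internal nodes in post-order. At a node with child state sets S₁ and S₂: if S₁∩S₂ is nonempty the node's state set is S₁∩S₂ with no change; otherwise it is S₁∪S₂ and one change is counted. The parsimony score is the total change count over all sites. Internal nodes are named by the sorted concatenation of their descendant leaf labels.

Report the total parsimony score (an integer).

10

site 0, node BK: B={A} ∪ K={C} → {A,C} (+1)
site 0, node OP: O={T} ∪ P={A} → {A,T} (+1)
site 0, node IOP: I={A} ∩ OP={A,T} → {A} (+0)
site 0, node BIKOP: BK={A,C} ∩ IOP={A} → {A} (+0)
site 1, node BK: B={A} ∪ K={G} → {A,G} (+1)
site 1, node OP: O={T} ∪ P={A} → {A,T} (+1)
site 1, node IOP: I={T} ∩ OP={A,T} → {T} (+0)
site 1, node BIKOP: BK={A,G} ∪ IOP={T} → {A,G,T} (+1)
site 2, node BK: B={C} ∪ K={A} → {A,C} (+1)
site 2, node OP: O={G} ∪ P={A} → {A,G} (+1)
site 2, node IOP: I={A} ∩ OP={A,G} → {A} (+0)
site 2, node BIKOP: BK={A,C} ∩ IOP={A} → {A} (+0)
site 3, node BK: B={G} ∪ K={T} → {G,T} (+1)
site 3, node OP: O={T} ∪ P={G} → {G,T} (+1)
site 3, node IOP: I={C} ∪ OP={G,T} → {C,G,T} (+1)
site 3, node BIKOP: BK={G,T} ∩ IOP={C,G,T} → {G,T} (+0)
per-site changes: [2, 3, 2, 3]; total = 10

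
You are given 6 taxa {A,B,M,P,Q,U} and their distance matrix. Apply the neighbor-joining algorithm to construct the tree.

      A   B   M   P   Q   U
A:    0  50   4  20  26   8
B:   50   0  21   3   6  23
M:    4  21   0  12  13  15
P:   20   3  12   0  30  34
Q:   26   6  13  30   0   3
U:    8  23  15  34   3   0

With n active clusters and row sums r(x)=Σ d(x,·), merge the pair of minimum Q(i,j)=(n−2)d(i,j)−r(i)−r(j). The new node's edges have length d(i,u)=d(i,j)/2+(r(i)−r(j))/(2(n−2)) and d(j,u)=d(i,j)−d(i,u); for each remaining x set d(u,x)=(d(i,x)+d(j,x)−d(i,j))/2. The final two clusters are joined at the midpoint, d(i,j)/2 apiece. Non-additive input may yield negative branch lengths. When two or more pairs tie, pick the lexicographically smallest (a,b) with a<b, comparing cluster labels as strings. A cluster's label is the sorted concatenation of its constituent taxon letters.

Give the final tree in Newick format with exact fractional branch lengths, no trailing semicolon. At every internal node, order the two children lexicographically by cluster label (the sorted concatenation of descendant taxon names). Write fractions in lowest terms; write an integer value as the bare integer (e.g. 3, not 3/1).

((((A:73/12,M:-25/12):7,(B:2,P:1):61/4):5,Q:7/8):17/16,U:17/16)

iteration 1: select B,P (d=3, Q=-190); attach at lengths (2, 1); label the merged cluster BP
  updated: d(A,BP)=67/2, d(BP,M)=15, d(BP,Q)=33/2, d(BP,U)=27
iteration 2: select A,M (d=4, Q=-213/2); attach at lengths (73/12, -25/12); label the merged cluster AM
  updated: d(AM,BP)=89/4, d(AM,Q)=35/2, d(AM,U)=19/2
iteration 3: select AM,BP (d=89/4, Q=-141/2); attach at lengths (7, 61/4); label the merged cluster ABMP
  updated: d(ABMP,Q)=47/8, d(ABMP,U)=57/8
iteration 4: select ABMP,Q (d=47/8, Q=-16); attach at lengths (5, 7/8); label the merged cluster ABMPQ
  updated: d(ABMPQ,U)=17/8
iteration 5: select ABMPQ,U (d=17/8); attach at lengths (17/16, 17/16); label the merged cluster ABMPQU
final tree: ((((A:73/12,M:-25/12):7,(B:2,P:1):61/4):5,Q:7/8):17/16,U:17/16)
total length: 149/4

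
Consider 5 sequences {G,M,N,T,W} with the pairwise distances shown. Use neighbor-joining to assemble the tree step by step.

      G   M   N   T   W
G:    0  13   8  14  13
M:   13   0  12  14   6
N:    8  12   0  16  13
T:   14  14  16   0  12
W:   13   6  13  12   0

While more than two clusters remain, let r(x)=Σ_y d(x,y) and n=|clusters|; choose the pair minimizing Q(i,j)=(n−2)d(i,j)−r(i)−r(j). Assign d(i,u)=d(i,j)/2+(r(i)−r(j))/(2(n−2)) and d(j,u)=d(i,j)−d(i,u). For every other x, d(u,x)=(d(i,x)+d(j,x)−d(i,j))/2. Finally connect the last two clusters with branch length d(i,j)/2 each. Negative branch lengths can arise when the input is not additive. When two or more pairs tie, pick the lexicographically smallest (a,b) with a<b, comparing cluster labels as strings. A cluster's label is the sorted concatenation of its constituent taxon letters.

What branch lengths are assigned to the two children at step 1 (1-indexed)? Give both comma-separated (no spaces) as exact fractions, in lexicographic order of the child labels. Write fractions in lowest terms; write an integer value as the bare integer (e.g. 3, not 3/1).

23/6,25/6

iteration 1: select G,N (d=8, Q=-73); attach at lengths (23/6, 25/6); label the merged cluster GN
  updated: d(GN,M)=17/2, d(GN,T)=11, d(GN,W)=9
iteration 2: select GN,T (d=11, Q=-87/2); attach at lengths (27/8, 61/8); label the merged cluster GNT
  updated: d(GNT,M)=23/4, d(GNT,W)=5
iteration 3: select GNT,M (d=23/4, Q=-67/4); attach at lengths (19/8, 27/8); label the merged cluster GMNT
  updated: d(GMNT,W)=21/8
iteration 4: select GMNT,W (d=21/8); attach at lengths (21/16, 21/16); label the merged cluster GMNTW
final tree: ((((G:23/6,N:25/6):27/8,T:61/8):19/8,M:27/8):21/16,W:21/16)
total length: 219/8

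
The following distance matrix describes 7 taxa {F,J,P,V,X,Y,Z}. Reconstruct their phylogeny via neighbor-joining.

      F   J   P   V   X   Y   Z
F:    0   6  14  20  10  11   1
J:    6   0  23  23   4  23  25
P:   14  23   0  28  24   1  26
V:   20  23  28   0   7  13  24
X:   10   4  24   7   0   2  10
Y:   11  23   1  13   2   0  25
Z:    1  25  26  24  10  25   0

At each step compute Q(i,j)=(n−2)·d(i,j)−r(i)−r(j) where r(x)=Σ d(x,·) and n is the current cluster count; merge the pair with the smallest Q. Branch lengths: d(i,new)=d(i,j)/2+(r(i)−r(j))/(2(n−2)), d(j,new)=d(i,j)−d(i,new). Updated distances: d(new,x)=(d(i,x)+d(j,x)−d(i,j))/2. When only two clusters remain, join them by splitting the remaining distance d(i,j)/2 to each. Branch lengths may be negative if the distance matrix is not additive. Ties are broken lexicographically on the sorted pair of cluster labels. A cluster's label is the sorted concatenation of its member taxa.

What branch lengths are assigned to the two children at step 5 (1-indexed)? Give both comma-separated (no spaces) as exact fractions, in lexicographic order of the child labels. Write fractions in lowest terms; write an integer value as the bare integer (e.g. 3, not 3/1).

15/8,39/4

1. join P+Y (d=1, Q=-186) ⇒ PY; edges |P|=23/5, |Y|=-18/5
  updated: d(F,PY)=12, d(J,PY)=45/2, d(PY,V)=20, d(PY,X)=25/2, d(PY,Z)=25
2. join F+Z (d=1, Q=-130) ⇒ FZ; edges |F|=-4, |Z|=5
  updated: d(FZ,J)=15, d(FZ,PY)=18, d(FZ,V)=43/2, d(FZ,X)=19/2
3. join J+X (d=4, Q=-171/2) ⇒ JX; edges |J|=29/4, |X|=-13/4
  updated: d(FZ,JX)=41/4, d(JX,PY)=31/2, d(JX,V)=13
4. join FZ+JX (d=41/4, Q=-68) ⇒ FJXZ; edges |FZ|=63/8, |JX|=19/8
  updated: d(FJXZ,PY)=93/8, d(FJXZ,V)=97/8
5. join FJXZ+PY (d=93/8, Q=-175/4) ⇒ FJPXYZ; edges |FJXZ|=15/8, |PY|=39/4
  updated: d(FJPXYZ,V)=41/4
6. join FJPXYZ+V (d=41/4) ⇒ FJPVXYZ; edges |FJPXYZ|=41/8, |V|=41/8
final tree: ((((F:-4,Z:5):63/8,(J:29/4,X:-13/4):19/8):15/8,(P:23/5,Y:-18/5):39/4):41/8,V:41/8)
total length: 305/8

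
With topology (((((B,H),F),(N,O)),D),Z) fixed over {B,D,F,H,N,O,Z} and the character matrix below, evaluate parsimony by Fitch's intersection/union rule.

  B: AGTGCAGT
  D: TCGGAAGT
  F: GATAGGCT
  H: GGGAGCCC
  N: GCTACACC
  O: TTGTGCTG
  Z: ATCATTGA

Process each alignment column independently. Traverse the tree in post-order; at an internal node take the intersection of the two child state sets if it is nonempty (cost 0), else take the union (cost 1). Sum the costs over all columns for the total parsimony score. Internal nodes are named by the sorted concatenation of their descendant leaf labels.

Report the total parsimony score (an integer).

site 0, node BH: B={A} ∪ H={G} → {A,G} (+1)
site 0, node BFH: BH={A,G} ∩ F={G} → {G} (+0)
site 0, node NO: N={G} ∪ O={T} → {G,T} (+1)
site 0, node BFHNO: BFH={G} ∩ NO={G,T} → {G} (+0)
site 0, node BDFHNO: BFHNO={G} ∪ D={T} → {G,T} (+1)
site 0, node BDFHNOZ: BDFHNO={G,T} ∪ Z={A} → {A,G,T} (+1)
site 1, node BH: B={G} ∩ H={G} → {G} (+0)
site 1, node BFH: BH={G} ∪ F={A} → {A,G} (+1)
site 1, node NO: N={C} ∪ O={T} → {C,T} (+1)
site 1, node BFHNO: BFH={A,G} ∪ NO={C,T} → {A,C,G,T} (+1)
site 1, node BDFHNO: BFHNO={A,C,G,T} ∩ D={C} → {C} (+0)
site 1, node BDFHNOZ: BDFHNO={C} ∪ Z={T} → {C,T} (+1)
site 2, node BH: B={T} ∪ H={G} → {G,T} (+1)
site 2, node BFH: BH={G,T} ∩ F={T} → {T} (+0)
site 2, node NO: N={T} ∪ O={G} → {G,T} (+1)
site 2, node BFHNO: BFH={T} ∩ NO={G,T} → {T} (+0)
site 2, node BDFHNO: BFHNO={T} ∪ D={G} → {G,T} (+1)
site 2, node BDFHNOZ: BDFHNO={G,T} ∪ Z={C} → {C,G,T} (+1)
site 3, node BH: B={G} ∪ H={A} → {A,G} (+1)
site 3, node BFH: BH={A,G} ∩ F={A} → {A} (+0)
site 3, node NO: N={A} ∪ O={T} → {A,T} (+1)
site 3, node BFHNO: BFH={A} ∩ NO={A,T} → {A} (+0)
site 3, node BDFHNO: BFHNO={A} ∪ D={G} → {A,G} (+1)
site 3, node BDFHNOZ: BDFHNO={A,G} ∩ Z={A} → {A} (+0)
site 4, node BH: B={C} ∪ H={G} → {C,G} (+1)
site 4, node BFH: BH={C,G} ∩ F={G} → {G} (+0)
site 4, node NO: N={C} ∪ O={G} → {C,G} (+1)
site 4, node BFHNO: BFH={G} ∩ NO={C,G} → {G} (+0)
site 4, node BDFHNO: BFHNO={G} ∪ D={A} → {A,G} (+1)
site 4, node BDFHNOZ: BDFHNO={A,G} ∪ Z={T} → {A,G,T} (+1)
site 5, node BH: B={A} ∪ H={C} → {A,C} (+1)
site 5, node BFH: BH={A,C} ∪ F={G} → {A,C,G} (+1)
site 5, node NO: N={A} ∪ O={C} → {A,C} (+1)
site 5, node BFHNO: BFH={A,C,G} ∩ NO={A,C} → {A,C} (+0)
site 5, node BDFHNO: BFHNO={A,C} ∩ D={A} → {A} (+0)
site 5, node BDFHNOZ: BDFHNO={A} ∪ Z={T} → {A,T} (+1)
site 6, node BH: B={G} ∪ H={C} → {C,G} (+1)
site 6, node BFH: BH={C,G} ∩ F={C} → {C} (+0)
site 6, node NO: N={C} ∪ O={T} → {C,T} (+1)
site 6, node BFHNO: BFH={C} ∩ NO={C,T} → {C} (+0)
site 6, node BDFHNO: BFHNO={C} ∪ D={G} → {C,G} (+1)
site 6, node BDFHNOZ: BDFHNO={C,G} ∩ Z={G} → {G} (+0)
site 7, node BH: B={T} ∪ H={C} → {C,T} (+1)
site 7, node BFH: BH={C,T} ∩ F={T} → {T} (+0)
site 7, node NO: N={C} ∪ O={G} → {C,G} (+1)
site 7, node BFHNO: BFH={T} ∪ NO={C,G} → {C,G,T} (+1)
site 7, node BDFHNO: BFHNO={C,G,T} ∩ D={T} → {T} (+0)
site 7, node BDFHNOZ: BDFHNO={T} ∪ Z={A} → {A,T} (+1)
per-site changes: [4, 4, 4, 3, 4, 4, 3, 4]; total = 30

30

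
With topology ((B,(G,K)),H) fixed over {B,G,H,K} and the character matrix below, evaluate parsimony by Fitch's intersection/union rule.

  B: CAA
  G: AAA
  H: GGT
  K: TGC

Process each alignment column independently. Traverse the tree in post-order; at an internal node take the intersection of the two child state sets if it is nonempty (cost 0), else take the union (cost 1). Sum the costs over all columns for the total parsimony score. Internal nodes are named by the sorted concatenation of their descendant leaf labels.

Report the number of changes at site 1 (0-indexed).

[col 0] GK: children G:{A}, K:{T} ∪→ {A,T}; cost 1
[col 0] BGK: children B:{C}, GK:{A,T} ∪→ {A,C,T}; cost 1
[col 0] BGHK: children BGK:{A,C,T}, H:{G} ∪→ {A,C,G,T}; cost 1
[col 1] GK: children G:{A}, K:{G} ∪→ {A,G}; cost 1
[col 1] BGK: children B:{A}, GK:{A,G} ∩→ {A}; cost 0
[col 1] BGHK: children BGK:{A}, H:{G} ∪→ {A,G}; cost 1
[col 2] GK: children G:{A}, K:{C} ∪→ {A,C}; cost 1
[col 2] BGK: children B:{A}, GK:{A,C} ∩→ {A}; cost 0
[col 2] BGHK: children BGK:{A}, H:{T} ∪→ {A,T}; cost 1
per-site changes: [3, 2, 2]; total = 7

2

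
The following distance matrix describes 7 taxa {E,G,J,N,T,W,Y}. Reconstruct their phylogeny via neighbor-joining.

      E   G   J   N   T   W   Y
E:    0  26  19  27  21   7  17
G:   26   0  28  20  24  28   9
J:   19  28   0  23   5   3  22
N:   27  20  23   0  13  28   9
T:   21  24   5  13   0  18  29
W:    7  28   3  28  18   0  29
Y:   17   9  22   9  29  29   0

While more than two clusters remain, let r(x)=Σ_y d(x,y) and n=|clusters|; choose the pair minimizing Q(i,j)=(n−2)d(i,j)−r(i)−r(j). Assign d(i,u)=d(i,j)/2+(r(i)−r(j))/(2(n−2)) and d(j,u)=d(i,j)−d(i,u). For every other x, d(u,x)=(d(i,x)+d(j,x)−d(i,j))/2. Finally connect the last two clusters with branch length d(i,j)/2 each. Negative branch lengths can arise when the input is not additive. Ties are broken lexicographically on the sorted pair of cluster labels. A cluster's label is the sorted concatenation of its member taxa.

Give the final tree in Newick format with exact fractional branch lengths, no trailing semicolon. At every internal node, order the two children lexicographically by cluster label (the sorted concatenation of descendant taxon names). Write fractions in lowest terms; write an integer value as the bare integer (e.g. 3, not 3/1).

1. join G+Y (d=9, Q=-205) ⇒ GY; edges |G|=13/2, |Y|=5/2
  updated: d(E,GY)=17, d(GY,J)=41/2, d(GY,N)=10, d(GY,T)=22, d(GY,W)=24
2. join GY+N (d=10, Q=-309/2) ⇒ GNY; edges |GY|=65/16, |N|=95/16
  updated: d(E,GNY)=17, d(GNY,J)=67/4, d(GNY,T)=25/2, d(GNY,W)=21
3. join E+W (d=7, Q=-92) ⇒ EW; edges |E|=6, |W|=1
  updated: d(EW,GNY)=31/2, d(EW,J)=15/2, d(EW,T)=16
4. join EW+J (d=15/2, Q=-213/4) ⇒ EJW; edges |EW|=99/16, |J|=21/16
  updated: d(EJW,GNY)=99/8, d(EJW,T)=27/4
5. join EJW+GNY (d=99/8, Q=-253/8) ⇒ EGJNWY; edges |EJW|=53/16, |GNY|=145/16
  updated: d(EGJNWY,T)=55/16
6. join EGJNWY+T (d=55/16) ⇒ EGJNTWY; edges |EGJNWY|=55/32, |T|=55/32
final tree: ((((E:6,W:1):99/16,J:21/16):53/16,((G:13/2,Y:5/2):65/16,N:95/16):145/16):55/32,T:55/32)
total length: 789/16

((((E:6,W:1):99/16,J:21/16):53/16,((G:13/2,Y:5/2):65/16,N:95/16):145/16):55/32,T:55/32)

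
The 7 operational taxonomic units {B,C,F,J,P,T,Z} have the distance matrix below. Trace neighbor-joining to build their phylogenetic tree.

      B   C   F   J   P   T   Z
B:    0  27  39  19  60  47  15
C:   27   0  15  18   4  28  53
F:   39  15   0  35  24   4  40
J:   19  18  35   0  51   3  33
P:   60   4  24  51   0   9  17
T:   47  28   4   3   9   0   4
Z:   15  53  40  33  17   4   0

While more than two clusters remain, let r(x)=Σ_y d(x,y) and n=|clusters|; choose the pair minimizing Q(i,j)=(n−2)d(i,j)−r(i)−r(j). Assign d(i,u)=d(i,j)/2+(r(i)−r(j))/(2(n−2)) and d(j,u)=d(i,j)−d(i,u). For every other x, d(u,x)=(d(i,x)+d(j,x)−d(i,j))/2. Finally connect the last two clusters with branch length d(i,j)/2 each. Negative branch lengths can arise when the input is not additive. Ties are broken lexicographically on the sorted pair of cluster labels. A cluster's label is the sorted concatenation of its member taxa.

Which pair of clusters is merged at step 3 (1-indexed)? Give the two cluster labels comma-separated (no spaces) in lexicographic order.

CP,F

iteration 1: select B,Z (d=15, Q=-294); attach at lengths (12, 3); label the merged cluster BZ
  updated: d(BZ,C)=65/2, d(BZ,F)=32, d(BZ,J)=37/2, d(BZ,P)=31, d(BZ,T)=18
iteration 2: select C,P (d=4, Q=-401/2); attach at lengths (-11/16, 75/16); label the merged cluster CP
  updated: d(BZ,CP)=119/4, d(CP,F)=35/2, d(CP,J)=65/2, d(CP,T)=33/2
iteration 3: select CP,F (d=35/2, Q=-529/4); attach at lengths (241/24, 179/24); label the merged cluster CFP
  updated: d(BZ,CFP)=177/8, d(CFP,J)=25, d(CFP,T)=3/2
iteration 4: select BZ,J (d=37/2, Q=-545/8); attach at lengths (393/32, 199/32); label the merged cluster BJZ
  updated: d(BJZ,CFP)=229/16, d(BJZ,T)=5/4
iteration 5: select BJZ,CFP (d=229/16, Q=-273/16); attach at lengths (225/32, 233/32); label the merged cluster BCFJPZ
  updated: d(BCFJPZ,T)=-185/32
iteration 6: select BCFJPZ,T (d=-185/32); attach at lengths (-185/64, -185/64); label the merged cluster BCFJPTZ
final tree: ((((B:12,Z:3):393/32,J:199/32):225/32,((C:-11/16,P:75/16):241/24,F:179/24):233/32):-185/64,T:-185/64)
total length: 2033/32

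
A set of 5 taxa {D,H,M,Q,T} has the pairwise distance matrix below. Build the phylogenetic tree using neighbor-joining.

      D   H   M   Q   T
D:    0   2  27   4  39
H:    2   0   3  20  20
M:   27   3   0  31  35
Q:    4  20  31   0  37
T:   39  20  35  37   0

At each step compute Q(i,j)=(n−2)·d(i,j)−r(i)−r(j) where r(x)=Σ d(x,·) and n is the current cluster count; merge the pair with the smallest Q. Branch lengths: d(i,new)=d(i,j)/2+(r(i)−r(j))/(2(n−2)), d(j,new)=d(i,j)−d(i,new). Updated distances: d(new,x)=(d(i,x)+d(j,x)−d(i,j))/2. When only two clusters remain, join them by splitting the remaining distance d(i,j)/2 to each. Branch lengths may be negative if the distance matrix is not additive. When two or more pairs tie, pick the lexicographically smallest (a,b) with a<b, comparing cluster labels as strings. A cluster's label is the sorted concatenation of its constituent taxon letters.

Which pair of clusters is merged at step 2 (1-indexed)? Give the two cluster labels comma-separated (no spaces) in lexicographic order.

iteration 1: select D,Q (d=4, Q=-152); attach at lengths (-4/3, 16/3); label the merged cluster DQ
  updated: d(DQ,H)=9, d(DQ,M)=27, d(DQ,T)=36
iteration 2: select DQ,T (d=36, Q=-91); attach at lengths (53/4, 91/4); label the merged cluster DQT
  updated: d(DQT,H)=-7/2, d(DQT,M)=13
iteration 3: select DQT,H (d=-7/2, Q=-25/2); attach at lengths (13/4, -27/4); label the merged cluster DHQT
  updated: d(DHQT,M)=39/4
iteration 4: select DHQT,M (d=39/4); attach at lengths (39/8, 39/8); label the merged cluster DHMQT
final tree: ((((D:-4/3,Q:16/3):53/4,T:91/4):13/4,H:-27/4):39/8,M:39/8)
total length: 185/4

DQ,T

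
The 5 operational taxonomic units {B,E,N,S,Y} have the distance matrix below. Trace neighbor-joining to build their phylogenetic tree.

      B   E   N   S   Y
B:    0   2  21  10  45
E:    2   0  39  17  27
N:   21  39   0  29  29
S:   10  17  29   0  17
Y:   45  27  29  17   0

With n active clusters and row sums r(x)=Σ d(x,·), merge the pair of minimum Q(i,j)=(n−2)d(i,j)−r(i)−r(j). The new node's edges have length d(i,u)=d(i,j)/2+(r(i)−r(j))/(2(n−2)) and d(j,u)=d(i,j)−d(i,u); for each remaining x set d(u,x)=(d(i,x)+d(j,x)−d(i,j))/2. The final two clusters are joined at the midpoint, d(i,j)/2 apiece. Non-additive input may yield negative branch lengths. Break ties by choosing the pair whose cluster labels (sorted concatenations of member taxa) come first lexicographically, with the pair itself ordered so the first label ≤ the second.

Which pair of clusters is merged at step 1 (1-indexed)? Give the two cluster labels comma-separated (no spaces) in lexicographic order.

B,E

1. join B+E (d=2, Q=-157) ⇒ BE; edges |B|=-1/6, |E|=13/6
  updated: d(BE,N)=29, d(BE,S)=25/2, d(BE,Y)=35
2. join BE+S (d=25/2, Q=-110) ⇒ BES; edges |BE|=43/4, |S|=7/4
  updated: d(BES,N)=91/4, d(BES,Y)=79/4
3. join BES+N (d=91/4, Q=-143/2) ⇒ BENS; edges |BES|=27/4, |N|=16
  updated: d(BENS,Y)=13
4. join BENS+Y (d=13) ⇒ BENSY; edges |BENS|=13/2, |Y|=13/2
final tree: ((((B:-1/6,E:13/6):43/4,S:7/4):27/4,N:16):13/2,Y:13/2)
total length: 201/4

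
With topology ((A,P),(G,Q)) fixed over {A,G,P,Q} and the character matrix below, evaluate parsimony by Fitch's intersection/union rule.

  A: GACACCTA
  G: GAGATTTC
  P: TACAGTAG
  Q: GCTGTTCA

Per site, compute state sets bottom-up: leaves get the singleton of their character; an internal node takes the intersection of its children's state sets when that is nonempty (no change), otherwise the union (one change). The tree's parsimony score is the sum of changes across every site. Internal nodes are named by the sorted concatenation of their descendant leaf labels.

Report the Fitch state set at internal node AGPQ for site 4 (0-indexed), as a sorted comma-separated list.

C,G,T

[col 0] AP: children A:{G}, P:{T} ∪→ {G,T}; cost 1
[col 0] GQ: children G:{G}, Q:{G} ∩→ {G}; cost 0
[col 0] AGPQ: children AP:{G,T}, GQ:{G} ∩→ {G}; cost 0
[col 1] AP: children A:{A}, P:{A} ∩→ {A}; cost 0
[col 1] GQ: children G:{A}, Q:{C} ∪→ {A,C}; cost 1
[col 1] AGPQ: children AP:{A}, GQ:{A,C} ∩→ {A}; cost 0
[col 2] AP: children A:{C}, P:{C} ∩→ {C}; cost 0
[col 2] GQ: children G:{G}, Q:{T} ∪→ {G,T}; cost 1
[col 2] AGPQ: children AP:{C}, GQ:{G,T} ∪→ {C,G,T}; cost 1
[col 3] AP: children A:{A}, P:{A} ∩→ {A}; cost 0
[col 3] GQ: children G:{A}, Q:{G} ∪→ {A,G}; cost 1
[col 3] AGPQ: children AP:{A}, GQ:{A,G} ∩→ {A}; cost 0
[col 4] AP: children A:{C}, P:{G} ∪→ {C,G}; cost 1
[col 4] GQ: children G:{T}, Q:{T} ∩→ {T}; cost 0
[col 4] AGPQ: children AP:{C,G}, GQ:{T} ∪→ {C,G,T}; cost 1
[col 5] AP: children A:{C}, P:{T} ∪→ {C,T}; cost 1
[col 5] GQ: children G:{T}, Q:{T} ∩→ {T}; cost 0
[col 5] AGPQ: children AP:{C,T}, GQ:{T} ∩→ {T}; cost 0
[col 6] AP: children A:{T}, P:{A} ∪→ {A,T}; cost 1
[col 6] GQ: children G:{T}, Q:{C} ∪→ {C,T}; cost 1
[col 6] AGPQ: children AP:{A,T}, GQ:{C,T} ∩→ {T}; cost 0
[col 7] AP: children A:{A}, P:{G} ∪→ {A,G}; cost 1
[col 7] GQ: children G:{C}, Q:{A} ∪→ {A,C}; cost 1
[col 7] AGPQ: children AP:{A,G}, GQ:{A,C} ∩→ {A}; cost 0
per-site changes: [1, 1, 2, 1, 2, 1, 2, 2]; total = 12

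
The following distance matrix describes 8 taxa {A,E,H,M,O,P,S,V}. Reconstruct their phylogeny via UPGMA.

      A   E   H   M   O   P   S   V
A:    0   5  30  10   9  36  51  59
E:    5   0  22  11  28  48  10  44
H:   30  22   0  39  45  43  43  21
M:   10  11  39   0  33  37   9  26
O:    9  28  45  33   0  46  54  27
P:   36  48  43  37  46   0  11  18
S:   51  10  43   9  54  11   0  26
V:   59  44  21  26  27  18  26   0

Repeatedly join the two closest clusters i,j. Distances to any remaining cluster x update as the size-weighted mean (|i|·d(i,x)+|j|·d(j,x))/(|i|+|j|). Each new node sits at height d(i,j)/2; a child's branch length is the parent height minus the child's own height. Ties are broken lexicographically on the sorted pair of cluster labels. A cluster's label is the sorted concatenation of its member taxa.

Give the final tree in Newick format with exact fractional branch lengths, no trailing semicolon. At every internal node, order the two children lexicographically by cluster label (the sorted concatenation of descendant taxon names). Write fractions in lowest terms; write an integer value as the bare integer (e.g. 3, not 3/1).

((((A:5/2,E:5/2):27/4,O:37/4):83/12,H:97/6):173/96,((M:9/2,S:9/2):8,(P:9,V:9):7/2):175/32)

iteration 1: select A,E (d=5); attach at lengths (5/2, 5/2); label the merged cluster AE
  updated: d(AE,H)=26, d(AE,M)=21/2, d(AE,O)=37/2, d(AE,P)=42, d(AE,S)=61/2, d(AE,V)=103/2
iteration 2: select M,S (d=9); attach at lengths (9/2, 9/2); label the merged cluster MS
  updated: d(AE,MS)=41/2, d(H,MS)=41, d(MS,O)=87/2, d(MS,P)=24, d(MS,V)=26
iteration 3: select P,V (d=18); attach at lengths (9, 9); label the merged cluster PV
  updated: d(AE,PV)=187/4, d(H,PV)=32, d(MS,PV)=25, d(O,PV)=73/2
iteration 4: select AE,O (d=37/2); attach at lengths (27/4, 37/4); label the merged cluster AEO
  updated: d(AEO,H)=97/3, d(AEO,MS)=169/6, d(AEO,PV)=130/3
iteration 5: select MS,PV (d=25); attach at lengths (8, 7/2); label the merged cluster MPSV
  updated: d(AEO,MPSV)=143/4, d(H,MPSV)=73/2
iteration 6: select AEO,H (d=97/3); attach at lengths (83/12, 97/6); label the merged cluster AEHO
  updated: d(AEHO,MPSV)=575/16
iteration 7: select AEHO,MPSV (d=575/16); attach at lengths (173/96, 175/32); label the merged cluster AEHMOPSV
final tree: ((((A:5/2,E:5/2):27/4,O:37/4):83/12,H:97/6):173/96,((M:9/2,S:9/2):8,(P:9,V:9):7/2):175/32)
total length: 4313/48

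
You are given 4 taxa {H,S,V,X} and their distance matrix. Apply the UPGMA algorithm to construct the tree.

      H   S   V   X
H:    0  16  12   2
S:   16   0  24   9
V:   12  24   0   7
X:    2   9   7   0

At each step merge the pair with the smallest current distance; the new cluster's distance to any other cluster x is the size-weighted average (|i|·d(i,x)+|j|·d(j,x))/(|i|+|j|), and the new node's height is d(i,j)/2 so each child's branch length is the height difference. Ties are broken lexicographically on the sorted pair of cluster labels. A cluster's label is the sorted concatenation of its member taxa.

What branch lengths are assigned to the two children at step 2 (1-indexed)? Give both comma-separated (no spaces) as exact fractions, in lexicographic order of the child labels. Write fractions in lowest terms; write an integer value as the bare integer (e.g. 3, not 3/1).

15/4,19/4

iteration 1: select H,X (d=2); attach at lengths (1, 1); label the merged cluster HX
  updated: d(HX,S)=25/2, d(HX,V)=19/2
iteration 2: select HX,V (d=19/2); attach at lengths (15/4, 19/4); label the merged cluster HVX
  updated: d(HVX,S)=49/3
iteration 3: select HVX,S (d=49/3); attach at lengths (41/12, 49/6); label the merged cluster HSVX
final tree: (((H:1,X:1):15/4,V:19/4):41/12,S:49/6)
total length: 265/12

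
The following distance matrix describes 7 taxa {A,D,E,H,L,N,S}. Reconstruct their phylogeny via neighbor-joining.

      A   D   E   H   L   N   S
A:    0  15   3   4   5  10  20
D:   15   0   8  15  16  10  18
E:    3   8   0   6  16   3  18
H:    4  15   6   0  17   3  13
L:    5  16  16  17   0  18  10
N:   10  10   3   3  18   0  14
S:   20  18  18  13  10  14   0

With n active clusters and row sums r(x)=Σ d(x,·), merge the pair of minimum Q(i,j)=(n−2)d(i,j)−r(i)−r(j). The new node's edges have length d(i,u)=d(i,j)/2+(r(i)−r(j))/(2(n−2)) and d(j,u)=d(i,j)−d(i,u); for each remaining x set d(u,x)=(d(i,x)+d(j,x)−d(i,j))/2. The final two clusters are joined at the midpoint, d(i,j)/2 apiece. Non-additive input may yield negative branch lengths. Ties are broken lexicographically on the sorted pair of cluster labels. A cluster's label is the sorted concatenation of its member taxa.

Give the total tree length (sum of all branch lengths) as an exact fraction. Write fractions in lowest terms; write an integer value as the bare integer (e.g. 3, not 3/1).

527/16

step 1: merge (L,S) at d=10, Q=-125; branch lengths L→39/10, S→61/10; new cluster LS
  updated: d(A,LS)=15/2, d(D,LS)=12, d(E,LS)=12, d(H,LS)=10, d(LS,N)=11
step 2: merge (D,LS) at d=12, Q=-129/2; branch lengths D→111/16, LS→81/16; new cluster DLS
  updated: d(A,DLS)=21/4, d(DLS,E)=4, d(DLS,H)=13/2, d(DLS,N)=9/2
step 3: merge (H,N) at d=3, Q=-31; branch lengths H→4/3, N→5/3; new cluster HN
  updated: d(A,HN)=11/2, d(DLS,HN)=4, d(E,HN)=3
step 4: merge (A,E) at d=3, Q=-71/4; branch lengths A→39/16, E→9/16; new cluster AE
  updated: d(AE,DLS)=25/8, d(AE,HN)=11/4
step 5: merge (AE,DLS) at d=25/8, Q=-79/8; branch lengths AE→15/16, DLS→35/16; new cluster ADELS
  updated: d(ADELS,HN)=29/16
step 6: merge (ADELS,HN) at d=29/16; branch lengths ADELS→29/32, HN→29/32; new cluster ADEHLNS
final tree: (((A:39/16,E:9/16):15/16,(D:111/16,(L:39/10,S:61/10):81/16):35/16):29/32,(H:4/3,N:5/3):29/32)
total length: 527/16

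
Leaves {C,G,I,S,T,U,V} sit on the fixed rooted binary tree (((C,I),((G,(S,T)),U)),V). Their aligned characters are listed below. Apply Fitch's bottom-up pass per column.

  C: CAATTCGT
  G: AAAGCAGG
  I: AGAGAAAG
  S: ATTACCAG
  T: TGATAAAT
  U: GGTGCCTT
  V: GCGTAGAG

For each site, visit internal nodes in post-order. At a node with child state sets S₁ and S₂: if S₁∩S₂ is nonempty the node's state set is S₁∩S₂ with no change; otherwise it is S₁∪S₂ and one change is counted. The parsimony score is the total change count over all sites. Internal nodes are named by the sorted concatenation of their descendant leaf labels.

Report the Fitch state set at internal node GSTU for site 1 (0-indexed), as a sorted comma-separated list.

G

CI@0: {C} ∪ {A} = {A,C} (union, +1)
ST@0: {A} ∪ {T} = {A,T} (union, +1)
GST@0: {A} ∩ {A,T} = {A} (intersection, +0)
GSTU@0: {A} ∪ {G} = {A,G} (union, +1)
CGISTU@0: {A,C} ∩ {A,G} = {A} (intersection, +0)
CGISTUV@0: {A} ∪ {G} = {A,G} (union, +1)
CI@1: {A} ∪ {G} = {A,G} (union, +1)
ST@1: {T} ∪ {G} = {G,T} (union, +1)
GST@1: {A} ∪ {G,T} = {A,G,T} (union, +1)
GSTU@1: {A,G,T} ∩ {G} = {G} (intersection, +0)
CGISTU@1: {A,G} ∩ {G} = {G} (intersection, +0)
CGISTUV@1: {G} ∪ {C} = {C,G} (union, +1)
CI@2: {A} ∩ {A} = {A} (intersection, +0)
ST@2: {T} ∪ {A} = {A,T} (union, +1)
GST@2: {A} ∩ {A,T} = {A} (intersection, +0)
GSTU@2: {A} ∪ {T} = {A,T} (union, +1)
CGISTU@2: {A} ∩ {A,T} = {A} (intersection, +0)
CGISTUV@2: {A} ∪ {G} = {A,G} (union, +1)
CI@3: {T} ∪ {G} = {G,T} (union, +1)
ST@3: {A} ∪ {T} = {A,T} (union, +1)
GST@3: {G} ∪ {A,T} = {A,G,T} (union, +1)
GSTU@3: {A,G,T} ∩ {G} = {G} (intersection, +0)
CGISTU@3: {G,T} ∩ {G} = {G} (intersection, +0)
CGISTUV@3: {G} ∪ {T} = {G,T} (union, +1)
CI@4: {T} ∪ {A} = {A,T} (union, +1)
ST@4: {C} ∪ {A} = {A,C} (union, +1)
GST@4: {C} ∩ {A,C} = {C} (intersection, +0)
GSTU@4: {C} ∩ {C} = {C} (intersection, +0)
CGISTU@4: {A,T} ∪ {C} = {A,C,T} (union, +1)
CGISTUV@4: {A,C,T} ∩ {A} = {A} (intersection, +0)
CI@5: {C} ∪ {A} = {A,C} (union, +1)
ST@5: {C} ∪ {A} = {A,C} (union, +1)
GST@5: {A} ∩ {A,C} = {A} (intersection, +0)
GSTU@5: {A} ∪ {C} = {A,C} (union, +1)
CGISTU@5: {A,C} ∩ {A,C} = {A,C} (intersection, +0)
CGISTUV@5: {A,C} ∪ {G} = {A,C,G} (union, +1)
CI@6: {G} ∪ {A} = {A,G} (union, +1)
ST@6: {A} ∩ {A} = {A} (intersection, +0)
GST@6: {G} ∪ {A} = {A,G} (union, +1)
GSTU@6: {A,G} ∪ {T} = {A,G,T} (union, +1)
CGISTU@6: {A,G} ∩ {A,G,T} = {A,G} (intersection, +0)
CGISTUV@6: {A,G} ∩ {A} = {A} (intersection, +0)
CI@7: {T} ∪ {G} = {G,T} (union, +1)
ST@7: {G} ∪ {T} = {G,T} (union, +1)
GST@7: {G} ∩ {G,T} = {G} (intersection, +0)
GSTU@7: {G} ∪ {T} = {G,T} (union, +1)
CGISTU@7: {G,T} ∩ {G,T} = {G,T} (intersection, +0)
CGISTUV@7: {G,T} ∩ {G} = {G} (intersection, +0)
per-site changes: [4, 4, 3, 4, 3, 4, 3, 3]; total = 28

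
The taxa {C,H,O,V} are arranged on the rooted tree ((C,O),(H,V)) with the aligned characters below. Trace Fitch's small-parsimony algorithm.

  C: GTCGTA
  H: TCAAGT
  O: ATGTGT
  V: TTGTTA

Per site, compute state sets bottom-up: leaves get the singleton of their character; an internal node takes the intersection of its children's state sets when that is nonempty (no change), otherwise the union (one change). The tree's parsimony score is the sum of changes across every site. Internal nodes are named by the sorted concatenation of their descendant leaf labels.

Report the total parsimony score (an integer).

CO@0: {G} ∪ {A} = {A,G} (union, +1)
HV@0: {T} ∩ {T} = {T} (intersection, +0)
CHOV@0: {A,G} ∪ {T} = {A,G,T} (union, +1)
CO@1: {T} ∩ {T} = {T} (intersection, +0)
HV@1: {C} ∪ {T} = {C,T} (union, +1)
CHOV@1: {T} ∩ {C,T} = {T} (intersection, +0)
CO@2: {C} ∪ {G} = {C,G} (union, +1)
HV@2: {A} ∪ {G} = {A,G} (union, +1)
CHOV@2: {C,G} ∩ {A,G} = {G} (intersection, +0)
CO@3: {G} ∪ {T} = {G,T} (union, +1)
HV@3: {A} ∪ {T} = {A,T} (union, +1)
CHOV@3: {G,T} ∩ {A,T} = {T} (intersection, +0)
CO@4: {T} ∪ {G} = {G,T} (union, +1)
HV@4: {G} ∪ {T} = {G,T} (union, +1)
CHOV@4: {G,T} ∩ {G,T} = {G,T} (intersection, +0)
CO@5: {A} ∪ {T} = {A,T} (union, +1)
HV@5: {T} ∪ {A} = {A,T} (union, +1)
CHOV@5: {A,T} ∩ {A,T} = {A,T} (intersection, +0)
per-site changes: [2, 1, 2, 2, 2, 2]; total = 11

11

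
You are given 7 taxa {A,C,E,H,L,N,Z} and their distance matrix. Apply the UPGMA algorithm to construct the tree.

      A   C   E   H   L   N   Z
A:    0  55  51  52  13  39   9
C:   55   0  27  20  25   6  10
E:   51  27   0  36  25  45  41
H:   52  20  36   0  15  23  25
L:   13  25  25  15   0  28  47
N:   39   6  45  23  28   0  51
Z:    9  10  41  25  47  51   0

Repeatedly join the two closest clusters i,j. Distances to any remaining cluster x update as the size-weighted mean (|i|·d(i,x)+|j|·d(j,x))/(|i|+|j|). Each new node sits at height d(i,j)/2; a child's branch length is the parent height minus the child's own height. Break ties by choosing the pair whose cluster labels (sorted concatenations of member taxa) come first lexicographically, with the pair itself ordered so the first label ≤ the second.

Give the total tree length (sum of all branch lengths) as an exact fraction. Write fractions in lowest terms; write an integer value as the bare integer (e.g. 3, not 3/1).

3281/40

iteration 1: select C,N (d=6); attach at lengths (3, 3); label the merged cluster CN
  updated: d(A,CN)=47, d(CN,E)=36, d(CN,H)=43/2, d(CN,L)=53/2, d(CN,Z)=61/2
iteration 2: select A,Z (d=9); attach at lengths (9/2, 9/2); label the merged cluster AZ
  updated: d(AZ,CN)=155/4, d(AZ,E)=46, d(AZ,H)=77/2, d(AZ,L)=30
iteration 3: select H,L (d=15); attach at lengths (15/2, 15/2); label the merged cluster HL
  updated: d(AZ,HL)=137/4, d(CN,HL)=24, d(E,HL)=61/2
iteration 4: select CN,HL (d=24); attach at lengths (9, 9/2); label the merged cluster CHLN
  updated: d(AZ,CHLN)=73/2, d(CHLN,E)=133/4
iteration 5: select CHLN,E (d=133/4); attach at lengths (37/8, 133/8); label the merged cluster CEHLN
  updated: d(AZ,CEHLN)=192/5
iteration 6: select AZ,CEHLN (d=192/5); attach at lengths (147/10, 103/40); label the merged cluster ACEHLNZ
final tree: ((A:9/2,Z:9/2):147/10,(((C:3,N:3):9,(H:15/2,L:15/2):9/2):37/8,E:133/8):103/40)
total length: 3281/40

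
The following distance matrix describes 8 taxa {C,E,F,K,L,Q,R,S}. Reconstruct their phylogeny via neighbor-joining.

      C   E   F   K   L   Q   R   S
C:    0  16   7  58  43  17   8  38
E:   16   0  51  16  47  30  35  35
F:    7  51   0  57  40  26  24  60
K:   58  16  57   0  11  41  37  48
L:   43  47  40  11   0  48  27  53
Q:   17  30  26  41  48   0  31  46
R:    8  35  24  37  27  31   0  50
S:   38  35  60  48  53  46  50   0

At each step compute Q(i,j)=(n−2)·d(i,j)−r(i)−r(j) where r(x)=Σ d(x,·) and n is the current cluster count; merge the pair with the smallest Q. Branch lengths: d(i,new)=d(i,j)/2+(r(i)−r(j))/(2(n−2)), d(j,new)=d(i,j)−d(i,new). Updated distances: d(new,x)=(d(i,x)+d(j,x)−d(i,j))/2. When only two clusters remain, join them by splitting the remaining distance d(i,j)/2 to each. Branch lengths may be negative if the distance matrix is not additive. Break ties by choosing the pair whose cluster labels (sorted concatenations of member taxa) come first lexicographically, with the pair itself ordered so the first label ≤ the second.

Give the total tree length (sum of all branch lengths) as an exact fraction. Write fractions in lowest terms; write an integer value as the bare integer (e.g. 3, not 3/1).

3501/32

1. join K+L (d=11, Q=-471) ⇒ KL; edges |K|=65/12, |L|=67/12
  updated: d(C,KL)=45, d(E,KL)=26, d(F,KL)=43, d(KL,Q)=39, d(KL,R)=53/2, d(KL,S)=45
2. join C+F (d=7, Q=-307) ⇒ CF; edges |C|=-9/2, |F|=23/2
  updated: d(CF,E)=30, d(CF,KL)=81/2, d(CF,Q)=18, d(CF,R)=25/2, d(CF,S)=91/2
3. join CF+R (d=25/2, Q=-503/2) ⇒ CFR; edges |CF|=83/16, |R|=117/16
  updated: d(CFR,E)=105/4, d(CFR,KL)=109/4, d(CFR,Q)=73/4, d(CFR,S)=83/2
4. join CFR+Q (d=73/4, Q=-767/4) ⇒ CFQR; edges |CFR|=139/24, |Q|=299/24
  updated: d(CFQR,E)=19, d(CFQR,KL)=24, d(CFQR,S)=277/8
5. join CFQR+KL (d=24, Q=-997/8) ⇒ CFKLQR; edges |CFQR|=245/32, |KL|=523/32
  updated: d(CFKLQR,E)=21/2, d(CFKLQR,S)=445/16
6. join CFKLQR+E (d=21/2, Q=-1173/16) ⇒ CEFKLQR; edges |CFKLQR|=53/32, |E|=283/32
  updated: d(CEFKLQR,S)=837/32
7. join CEFKLQR+S (d=837/32) ⇒ CEFKLQRS; edges |CEFKLQR|=837/64, |S|=837/64
final tree: ((((((C:-9/2,F:23/2):83/16,R:117/16):139/24,Q:299/24):245/32,(K:65/12,L:67/12):523/32):53/32,E:283/32):837/64,S:837/64)
total length: 3501/32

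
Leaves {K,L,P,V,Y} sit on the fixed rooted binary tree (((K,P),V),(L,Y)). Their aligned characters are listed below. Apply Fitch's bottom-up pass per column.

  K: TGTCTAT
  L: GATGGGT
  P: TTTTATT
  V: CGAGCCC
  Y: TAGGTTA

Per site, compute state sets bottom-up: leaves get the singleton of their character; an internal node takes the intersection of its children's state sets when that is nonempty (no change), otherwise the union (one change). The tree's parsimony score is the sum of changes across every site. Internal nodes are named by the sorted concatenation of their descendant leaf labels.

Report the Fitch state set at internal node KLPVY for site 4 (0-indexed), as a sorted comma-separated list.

site 0, node KP: K={T} ∩ P={T} → {T} (+0)
site 0, node KPV: KP={T} ∪ V={C} → {C,T} (+1)
site 0, node LY: L={G} ∪ Y={T} → {G,T} (+1)
site 0, node KLPVY: KPV={C,T} ∩ LY={G,T} → {T} (+0)
site 1, node KP: K={G} ∪ P={T} → {G,T} (+1)
site 1, node KPV: KP={G,T} ∩ V={G} → {G} (+0)
site 1, node LY: L={A} ∩ Y={A} → {A} (+0)
site 1, node KLPVY: KPV={G} ∪ LY={A} → {A,G} (+1)
site 2, node KP: K={T} ∩ P={T} → {T} (+0)
site 2, node KPV: KP={T} ∪ V={A} → {A,T} (+1)
site 2, node LY: L={T} ∪ Y={G} → {G,T} (+1)
site 2, node KLPVY: KPV={A,T} ∩ LY={G,T} → {T} (+0)
site 3, node KP: K={C} ∪ P={T} → {C,T} (+1)
site 3, node KPV: KP={C,T} ∪ V={G} → {C,G,T} (+1)
site 3, node LY: L={G} ∩ Y={G} → {G} (+0)
site 3, node KLPVY: KPV={C,G,T} ∩ LY={G} → {G} (+0)
site 4, node KP: K={T} ∪ P={A} → {A,T} (+1)
site 4, node KPV: KP={A,T} ∪ V={C} → {A,C,T} (+1)
site 4, node LY: L={G} ∪ Y={T} → {G,T} (+1)
site 4, node KLPVY: KPV={A,C,T} ∩ LY={G,T} → {T} (+0)
site 5, node KP: K={A} ∪ P={T} → {A,T} (+1)
site 5, node KPV: KP={A,T} ∪ V={C} → {A,C,T} (+1)
site 5, node LY: L={G} ∪ Y={T} → {G,T} (+1)
site 5, node KLPVY: KPV={A,C,T} ∩ LY={G,T} → {T} (+0)
site 6, node KP: K={T} ∩ P={T} → {T} (+0)
site 6, node KPV: KP={T} ∪ V={C} → {C,T} (+1)
site 6, node LY: L={T} ∪ Y={A} → {A,T} (+1)
site 6, node KLPVY: KPV={C,T} ∩ LY={A,T} → {T} (+0)
per-site changes: [2, 2, 2, 2, 3, 3, 2]; total = 16

T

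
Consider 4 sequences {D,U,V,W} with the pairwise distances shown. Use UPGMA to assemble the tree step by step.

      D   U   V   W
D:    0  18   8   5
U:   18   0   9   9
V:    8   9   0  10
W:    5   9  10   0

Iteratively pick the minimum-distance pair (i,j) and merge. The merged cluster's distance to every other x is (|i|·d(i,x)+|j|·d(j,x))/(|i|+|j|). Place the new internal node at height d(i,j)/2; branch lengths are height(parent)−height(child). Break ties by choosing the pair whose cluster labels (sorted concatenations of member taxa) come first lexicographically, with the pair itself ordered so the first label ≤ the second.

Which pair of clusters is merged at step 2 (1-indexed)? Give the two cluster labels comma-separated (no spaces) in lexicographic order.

iteration 1: select D,W (d=5); attach at lengths (5/2, 5/2); label the merged cluster DW
  updated: d(DW,U)=27/2, d(DW,V)=9
iteration 2: select DW,V (d=9); attach at lengths (2, 9/2); label the merged cluster DVW
  updated: d(DVW,U)=12
iteration 3: select DVW,U (d=12); attach at lengths (3/2, 6); label the merged cluster DUVW
final tree: (((D:5/2,W:5/2):2,V:9/2):3/2,U:6)
total length: 19

DW,V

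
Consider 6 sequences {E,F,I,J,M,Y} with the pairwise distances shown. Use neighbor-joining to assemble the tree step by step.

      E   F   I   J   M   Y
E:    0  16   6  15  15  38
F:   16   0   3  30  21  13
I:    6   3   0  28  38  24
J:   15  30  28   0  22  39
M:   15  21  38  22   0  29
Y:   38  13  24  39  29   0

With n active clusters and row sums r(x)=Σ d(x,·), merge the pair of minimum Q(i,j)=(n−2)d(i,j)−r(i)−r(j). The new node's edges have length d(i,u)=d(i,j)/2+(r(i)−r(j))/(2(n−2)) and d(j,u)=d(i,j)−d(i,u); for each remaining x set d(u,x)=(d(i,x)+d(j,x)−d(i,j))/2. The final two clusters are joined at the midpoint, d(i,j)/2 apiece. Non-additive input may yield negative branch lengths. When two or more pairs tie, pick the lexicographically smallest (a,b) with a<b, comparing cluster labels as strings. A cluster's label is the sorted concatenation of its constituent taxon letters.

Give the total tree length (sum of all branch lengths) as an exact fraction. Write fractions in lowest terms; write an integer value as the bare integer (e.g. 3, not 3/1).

iteration 1: select F,Y (d=13, Q=-174); attach at lengths (-1, 14); label the merged cluster FY
  updated: d(E,FY)=41/2, d(FY,I)=7, d(FY,J)=28, d(FY,M)=37/2
iteration 2: select FY,I (d=7, Q=-132); attach at lengths (8/3, 13/3); label the merged cluster FIY
  updated: d(E,FIY)=39/4, d(FIY,J)=49/2, d(FIY,M)=99/4
iteration 3: select E,FIY (d=39/4, Q=-317/4); attach at lengths (1/16, 155/16); label the merged cluster EFIY
  updated: d(EFIY,J)=119/8, d(EFIY,M)=15
iteration 4: select EFIY,J (d=119/8, Q=-415/8); attach at lengths (63/16, 175/16); label the merged cluster EFIJY
  updated: d(EFIJY,M)=177/16
iteration 5: select EFIJY,M (d=177/16); attach at lengths (177/32, 177/32); label the merged cluster EFIJMY
final tree: (((E:1/16,((F:-1,Y:14):8/3,I:13/3):155/16):63/16,J:175/16):177/32,M:177/32)
total length: 891/16

891/16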